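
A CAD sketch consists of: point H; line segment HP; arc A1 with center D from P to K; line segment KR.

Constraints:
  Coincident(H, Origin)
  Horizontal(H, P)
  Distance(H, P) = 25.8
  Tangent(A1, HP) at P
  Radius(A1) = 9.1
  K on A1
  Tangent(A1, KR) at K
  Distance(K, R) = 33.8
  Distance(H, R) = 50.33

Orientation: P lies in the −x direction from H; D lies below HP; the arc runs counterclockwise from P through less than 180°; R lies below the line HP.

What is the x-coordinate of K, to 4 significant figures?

-34.48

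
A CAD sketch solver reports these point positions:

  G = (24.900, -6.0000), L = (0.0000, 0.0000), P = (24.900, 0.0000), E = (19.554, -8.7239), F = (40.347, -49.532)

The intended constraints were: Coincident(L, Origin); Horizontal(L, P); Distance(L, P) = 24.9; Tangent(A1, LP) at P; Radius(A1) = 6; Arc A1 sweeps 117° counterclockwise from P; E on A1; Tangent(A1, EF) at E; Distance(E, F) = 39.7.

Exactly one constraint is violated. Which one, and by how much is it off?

Distance(E, F) = 39.7 — off by 6.10.

L = (0.00, 0.00) ✓; L.y = 0.00, P.y = 0.00 ✓; |LP| = 24.90 ✓; ∠(GP, PL) = 90.00° ✓; |GP| = 6.000 ✓; bearing(G→E) − bearing(G→P) = 117.0° ✓; |GE| = 6.000 ✓; ∠(GE, EF) = 90.00° ✓; |EF| = 45.80 ✗.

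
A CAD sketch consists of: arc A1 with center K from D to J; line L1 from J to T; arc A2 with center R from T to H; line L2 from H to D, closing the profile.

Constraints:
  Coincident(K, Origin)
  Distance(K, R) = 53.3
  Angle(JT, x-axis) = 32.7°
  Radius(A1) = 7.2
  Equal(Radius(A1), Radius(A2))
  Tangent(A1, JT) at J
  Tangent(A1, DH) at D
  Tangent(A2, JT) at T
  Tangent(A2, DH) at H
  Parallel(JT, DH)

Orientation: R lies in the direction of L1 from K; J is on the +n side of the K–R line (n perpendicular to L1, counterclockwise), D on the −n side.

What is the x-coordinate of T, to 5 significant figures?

40.963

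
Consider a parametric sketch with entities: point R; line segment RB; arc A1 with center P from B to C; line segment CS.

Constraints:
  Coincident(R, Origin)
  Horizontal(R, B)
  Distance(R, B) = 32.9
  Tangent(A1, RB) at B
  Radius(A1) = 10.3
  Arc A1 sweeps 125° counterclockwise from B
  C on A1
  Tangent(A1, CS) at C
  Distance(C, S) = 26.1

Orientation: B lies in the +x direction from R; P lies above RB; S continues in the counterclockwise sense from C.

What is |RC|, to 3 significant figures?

44.4

R is at the origin; RB is horizontal with |RB| = 32.9 and B on the +x side, so B = (32.9, 0.00). Since A1 is tangent to RB there, PB ⟂ RB, so P = B + (0, 10.3) = (32.9, 10.3). On A1, B sits at bearing -90° from P; a 125° counterclockwise sweep puts C at bearing 35°, so C = P + 10.3·(cos 35°, sin 35°) = (41.3, 16.2). Then |RC| = |C − R| = 44.4.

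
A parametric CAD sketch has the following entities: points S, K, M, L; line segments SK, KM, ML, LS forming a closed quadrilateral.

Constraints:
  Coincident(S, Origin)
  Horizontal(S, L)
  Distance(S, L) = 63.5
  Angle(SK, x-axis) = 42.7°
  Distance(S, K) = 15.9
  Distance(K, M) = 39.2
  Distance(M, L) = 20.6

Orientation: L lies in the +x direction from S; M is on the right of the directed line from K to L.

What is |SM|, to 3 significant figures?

46.2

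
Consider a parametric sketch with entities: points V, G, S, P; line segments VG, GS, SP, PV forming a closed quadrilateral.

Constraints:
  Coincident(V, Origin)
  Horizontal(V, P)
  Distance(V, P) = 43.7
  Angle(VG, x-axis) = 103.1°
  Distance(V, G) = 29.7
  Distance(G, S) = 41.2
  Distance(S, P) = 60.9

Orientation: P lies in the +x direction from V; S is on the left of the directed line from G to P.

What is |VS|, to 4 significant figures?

61.81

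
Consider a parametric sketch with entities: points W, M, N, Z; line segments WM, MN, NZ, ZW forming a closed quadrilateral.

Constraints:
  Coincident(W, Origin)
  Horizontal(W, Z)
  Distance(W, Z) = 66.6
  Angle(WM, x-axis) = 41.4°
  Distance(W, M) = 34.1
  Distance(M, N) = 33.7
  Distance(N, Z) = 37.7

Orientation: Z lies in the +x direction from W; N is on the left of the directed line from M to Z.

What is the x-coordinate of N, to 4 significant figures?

56.35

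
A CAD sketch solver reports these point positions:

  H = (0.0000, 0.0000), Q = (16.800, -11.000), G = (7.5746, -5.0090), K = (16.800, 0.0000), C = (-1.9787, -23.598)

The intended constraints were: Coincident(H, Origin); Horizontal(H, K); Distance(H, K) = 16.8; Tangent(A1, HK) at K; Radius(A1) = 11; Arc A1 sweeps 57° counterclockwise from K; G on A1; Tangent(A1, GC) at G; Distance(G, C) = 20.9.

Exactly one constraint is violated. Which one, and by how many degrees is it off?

Tangent(A1, GC) at G — off by 5.80°.

H = (0.00, 0.00) ✓; H.y = 0.00, K.y = 0.00 ✓; |HK| = 16.80 ✓; ∠(QK, KH) = 90.00° ✓; |QK| = 11.00 ✓; bearing(Q→G) − bearing(Q→K) = 57.00° ✓; |QG| = 11.00 ✓; ∠(QG, GC) = 84.20° ✗; |GC| = 20.90 ✓.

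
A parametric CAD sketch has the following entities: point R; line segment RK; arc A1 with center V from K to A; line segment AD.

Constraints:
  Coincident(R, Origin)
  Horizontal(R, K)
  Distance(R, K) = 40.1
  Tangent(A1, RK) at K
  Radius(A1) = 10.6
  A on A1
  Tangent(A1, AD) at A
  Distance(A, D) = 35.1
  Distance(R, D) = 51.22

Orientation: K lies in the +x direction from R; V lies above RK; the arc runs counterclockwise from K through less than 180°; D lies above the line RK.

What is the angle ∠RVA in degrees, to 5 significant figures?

154.85°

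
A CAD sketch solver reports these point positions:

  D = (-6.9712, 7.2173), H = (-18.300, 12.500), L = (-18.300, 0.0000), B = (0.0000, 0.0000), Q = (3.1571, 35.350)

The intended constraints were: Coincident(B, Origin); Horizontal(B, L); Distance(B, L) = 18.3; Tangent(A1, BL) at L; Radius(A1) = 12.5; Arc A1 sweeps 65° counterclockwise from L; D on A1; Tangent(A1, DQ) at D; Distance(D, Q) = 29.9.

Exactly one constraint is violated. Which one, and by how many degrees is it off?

Tangent(A1, DQ) at D — off by 5.20°.

B = (0.00, 0.00) ✓; B.y = 0.00, L.y = 0.00 ✓; |BL| = 18.30 ✓; ∠(HL, LB) = 90.00° ✓; |HL| = 12.50 ✓; bearing(H→D) − bearing(H→L) = 65.00° ✓; |HD| = 12.50 ✓; ∠(HD, DQ) = 84.80° ✗; |DQ| = 29.90 ✓.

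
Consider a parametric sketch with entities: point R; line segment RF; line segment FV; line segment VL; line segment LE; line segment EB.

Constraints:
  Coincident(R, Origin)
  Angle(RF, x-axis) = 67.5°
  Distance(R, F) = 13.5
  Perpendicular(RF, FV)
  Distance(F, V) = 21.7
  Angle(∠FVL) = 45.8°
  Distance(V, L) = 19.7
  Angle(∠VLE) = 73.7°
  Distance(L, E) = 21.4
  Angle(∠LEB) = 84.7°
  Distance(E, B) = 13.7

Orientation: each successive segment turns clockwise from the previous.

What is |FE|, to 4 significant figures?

5.185

∠FVL = 45.8° gives VL at -156.7° from the x-axis; with |VL| = 19.7, L = (7.121, -3.624). ∠VLE = 73.7° gives LE at 97.00° from the x-axis; with |LE| = 21.4, E = (4.513, 17.62). Then |FE| = |E − F| = 5.185.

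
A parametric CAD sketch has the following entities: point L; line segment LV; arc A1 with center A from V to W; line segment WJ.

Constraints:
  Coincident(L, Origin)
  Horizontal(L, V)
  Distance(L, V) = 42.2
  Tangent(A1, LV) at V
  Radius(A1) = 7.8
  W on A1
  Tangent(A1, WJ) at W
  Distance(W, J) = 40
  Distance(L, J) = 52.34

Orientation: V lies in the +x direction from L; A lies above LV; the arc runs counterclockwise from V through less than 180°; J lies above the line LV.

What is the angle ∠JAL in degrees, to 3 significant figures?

77.4°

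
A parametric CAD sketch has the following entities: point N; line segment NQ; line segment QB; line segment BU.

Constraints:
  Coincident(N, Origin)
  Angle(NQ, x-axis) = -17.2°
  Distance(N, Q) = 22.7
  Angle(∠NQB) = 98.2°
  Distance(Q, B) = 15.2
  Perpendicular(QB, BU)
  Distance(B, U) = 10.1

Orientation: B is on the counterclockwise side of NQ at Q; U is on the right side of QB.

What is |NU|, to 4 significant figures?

37.42

∠NQB = 98.2°, so QB runs at -17.2° + (180° − 98.2°) = 64.60° from the x-axis; with |QB| = 15.2, B = Q + 15.2·(cos 64.60°, sin 64.60°) = (28.20, 7.018). The perpendicularity gives BU at right angles to QB; with |BU| = 10.1 on the right of QB, U = B + 10.1·(0.9033, -0.4289) = (37.33, 2.686). Then |NU| = |U − N| = 37.42.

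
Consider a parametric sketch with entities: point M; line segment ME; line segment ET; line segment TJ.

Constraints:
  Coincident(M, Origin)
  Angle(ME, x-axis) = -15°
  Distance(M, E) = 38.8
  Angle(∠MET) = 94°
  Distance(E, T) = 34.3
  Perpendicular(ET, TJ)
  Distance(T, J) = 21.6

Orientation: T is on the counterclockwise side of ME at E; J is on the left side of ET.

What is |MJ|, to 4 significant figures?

40.77

M is at the origin; ME runs at -15.0° with length 38.8, so E = 38.8·(cos -15.0°, sin -15.0°) = (37.48, -10.04). ∠MET = 94.0°, so ET runs at -15.0° + (180° − 94.0°) = 71.00° from the x-axis; with |ET| = 34.3, T = E + 34.3·(cos 71.00°, sin 71.00°) = (48.64, 22.39). The perpendicularity gives TJ at right angles to ET; with |TJ| = 21.6 on the left of ET, J = T + 21.6·(-0.9455, 0.3256) = (28.22, 29.42). Then |MJ| = |J − M| = 40.77.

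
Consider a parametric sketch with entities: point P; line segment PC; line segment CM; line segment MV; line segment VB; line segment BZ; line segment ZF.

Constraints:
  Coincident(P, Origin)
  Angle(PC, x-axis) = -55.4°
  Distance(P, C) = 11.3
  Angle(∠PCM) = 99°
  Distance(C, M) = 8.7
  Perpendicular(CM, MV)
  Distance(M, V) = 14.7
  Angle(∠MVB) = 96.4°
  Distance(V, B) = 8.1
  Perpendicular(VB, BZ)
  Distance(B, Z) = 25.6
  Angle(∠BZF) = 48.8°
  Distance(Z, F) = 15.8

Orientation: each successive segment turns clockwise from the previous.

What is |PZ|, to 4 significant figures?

21.00

P is at the origin; PC runs at -55.4° with length 11.3, so C = (6.417, -9.301). ∠PCM = 99.0° gives CM at -136.4° from the x-axis; with |CM| = 8.7, M = (0.1163, -15.30). CM ⟂ MV, so MV runs at 133.6°; with |MV| = 14.7, V = (-10.02, -4.656). ∠MVB = 96.4° gives VB at 50.00° from the x-axis; with |VB| = 8.1, B = (-4.814, 1.549). VB is perpendicular to BZ, so BZ runs at -40.00°; with |BZ| = 25.6, Z = (14.80, -14.91). Then |PZ| = |Z − P| = 21.00.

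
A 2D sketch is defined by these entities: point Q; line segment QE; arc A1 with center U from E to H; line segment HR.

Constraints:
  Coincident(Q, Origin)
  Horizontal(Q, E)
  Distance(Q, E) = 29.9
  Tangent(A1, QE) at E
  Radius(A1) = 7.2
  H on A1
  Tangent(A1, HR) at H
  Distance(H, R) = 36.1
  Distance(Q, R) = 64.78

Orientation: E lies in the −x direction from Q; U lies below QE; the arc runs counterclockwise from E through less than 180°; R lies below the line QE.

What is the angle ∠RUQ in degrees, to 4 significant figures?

146.8°

Q is at the origin; QE is horizontal with |QE| = 29.9 and E on the −x side, so E = (-29.90, 0.000). Since A1 is tangent to QE there, UE ⟂ QE, so U = E + (0, -7.2) = (-29.90, -7.200). Since UH ⟂ HR (tangency), |UR| = √(7.2² + 36.1²) = 36.81 regardless of where H sits on A1. So R lies on both circle(Q, 64.78) and circle(U, 36.81); the below-QE intersection is R = (-55.15, -33.99). H is the foot of the tangent from R: H = (-36.00, -3.382).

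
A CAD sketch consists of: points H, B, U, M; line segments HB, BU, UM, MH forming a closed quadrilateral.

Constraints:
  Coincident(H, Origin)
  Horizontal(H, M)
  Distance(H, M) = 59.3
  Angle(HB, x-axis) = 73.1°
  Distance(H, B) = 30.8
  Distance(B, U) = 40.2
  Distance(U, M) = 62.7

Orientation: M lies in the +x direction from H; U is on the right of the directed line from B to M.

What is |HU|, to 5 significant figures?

9.4000

Checks: |BU| = 40.20 ✓; |UM| = 62.70 ✓.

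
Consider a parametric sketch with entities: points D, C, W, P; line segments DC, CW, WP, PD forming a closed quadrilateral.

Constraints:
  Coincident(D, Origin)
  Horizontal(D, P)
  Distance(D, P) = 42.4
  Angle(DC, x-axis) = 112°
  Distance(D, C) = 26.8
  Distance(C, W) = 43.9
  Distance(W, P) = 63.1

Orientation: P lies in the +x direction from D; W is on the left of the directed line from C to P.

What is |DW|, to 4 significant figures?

61.15

Checks: |CW| = 43.90 ✓; |WP| = 63.10 ✓.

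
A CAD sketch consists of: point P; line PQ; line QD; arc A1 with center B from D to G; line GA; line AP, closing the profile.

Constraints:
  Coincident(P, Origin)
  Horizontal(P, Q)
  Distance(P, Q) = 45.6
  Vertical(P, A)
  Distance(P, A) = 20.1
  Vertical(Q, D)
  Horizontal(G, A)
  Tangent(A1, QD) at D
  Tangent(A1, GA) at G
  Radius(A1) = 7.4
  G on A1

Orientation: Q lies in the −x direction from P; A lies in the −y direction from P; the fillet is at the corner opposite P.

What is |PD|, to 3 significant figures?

47.3

P is at the origin; PQ is horizontal with |PQ| = 45.6 and Q on the −x side, so Q = (-45.6, 0.00). P and A share the same x with |PA| = 20.1 and A on the −y side, so A = (0.00, -20.1). The virtual corner opposite P is at (-45.6, -20.1). Since A1 is tangent to QD there, BD ⟂ QD and the tangent condition forces BG to be normal to GA, with radius 7.4, so the center B sits 7.4 in from both sides at B = (-38.2, -12.7). That places the tangent points at D = (-45.6, -12.7) on QD and G = (-38.2, -20.1) on GA. Then |PD| = |D − P| = 47.3.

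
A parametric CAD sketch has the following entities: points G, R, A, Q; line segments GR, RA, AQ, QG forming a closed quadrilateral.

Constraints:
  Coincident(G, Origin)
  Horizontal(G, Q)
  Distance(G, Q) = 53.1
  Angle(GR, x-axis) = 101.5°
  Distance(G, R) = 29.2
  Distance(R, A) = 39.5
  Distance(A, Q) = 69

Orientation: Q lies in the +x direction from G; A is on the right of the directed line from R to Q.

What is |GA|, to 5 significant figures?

18.067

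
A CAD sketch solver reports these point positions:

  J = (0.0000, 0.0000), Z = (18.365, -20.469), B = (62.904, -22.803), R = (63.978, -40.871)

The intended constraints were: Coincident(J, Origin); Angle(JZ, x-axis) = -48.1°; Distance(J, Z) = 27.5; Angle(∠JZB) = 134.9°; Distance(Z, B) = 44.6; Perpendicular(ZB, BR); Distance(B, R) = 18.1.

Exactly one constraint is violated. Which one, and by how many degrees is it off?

Perpendicular(ZB, BR) — off by 6.40°.

J = (0.00, 0.00) ✓; JZ at -48.10° ✓; |JZ| = 27.50 ✓; ∠JZB = 134.9° ✓; |ZB| = 44.60 ✓; ∠(ZB, BR) = 83.60° ✗; |BR| = 18.10 ✓.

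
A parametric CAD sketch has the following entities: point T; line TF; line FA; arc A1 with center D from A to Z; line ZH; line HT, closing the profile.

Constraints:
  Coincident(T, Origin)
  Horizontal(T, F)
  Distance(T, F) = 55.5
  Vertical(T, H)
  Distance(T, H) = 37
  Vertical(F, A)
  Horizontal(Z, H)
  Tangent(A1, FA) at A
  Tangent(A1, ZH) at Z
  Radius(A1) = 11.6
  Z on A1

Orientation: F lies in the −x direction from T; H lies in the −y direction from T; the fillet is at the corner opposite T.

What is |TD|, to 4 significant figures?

50.72

T is at the origin; TF is horizontal with |TF| = 55.5 and F on the −x side, so F = (-55.50, 0.000). TH is vertical with |TH| = 37.0 and H on the −y side, so H = (0.000, -37.00). The virtual corner opposite T is at (-55.50, -37.00). The tangent condition forces DA to be normal to FA and the tangent condition forces DZ to be normal to ZH, with radius 11.6, so the center D sits 11.6 in from both sides at D = (-43.90, -25.40). Then |TD| = |D − T| = 50.72.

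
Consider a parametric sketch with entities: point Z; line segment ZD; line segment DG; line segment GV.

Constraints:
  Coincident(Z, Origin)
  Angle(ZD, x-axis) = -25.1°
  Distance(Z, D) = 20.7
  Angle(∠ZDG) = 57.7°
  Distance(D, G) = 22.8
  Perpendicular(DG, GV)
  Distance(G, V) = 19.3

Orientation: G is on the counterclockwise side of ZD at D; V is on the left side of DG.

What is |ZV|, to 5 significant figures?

11.877

Z is at the origin; ZD runs at -25.1° with length 20.7, so D = 20.7·(cos -25.1°, sin -25.1°) = (18.745, -8.7809). ∠ZDG = 57.7°, so DG runs at -25.1° + (180° − 57.7°) = 97.200° from the x-axis; with |DG| = 22.8, G = D + 22.8·(cos 97.200°, sin 97.200°) = (15.888, 13.839). DG is perpendicular to GV; with |GV| = 19.3 on the left of DG, V = G + 19.3·(-0.99211, -0.12533) = (-3.2601, 11.420). Then |ZV| = |V − Z| = 11.877.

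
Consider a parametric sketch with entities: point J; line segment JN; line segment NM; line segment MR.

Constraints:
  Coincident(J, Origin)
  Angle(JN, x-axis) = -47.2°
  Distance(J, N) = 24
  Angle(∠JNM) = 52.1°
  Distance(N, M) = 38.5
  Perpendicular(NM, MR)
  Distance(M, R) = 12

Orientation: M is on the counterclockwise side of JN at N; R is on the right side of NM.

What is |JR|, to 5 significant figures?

39.007

J is at the origin; JN runs at -47.2° with length 24.0, so N = 24.0·(cos -47.2°, sin -47.2°) = (16.307, -17.610). ∠JNM = 52.1°, so NM runs at -47.2° + (180° − 52.1°) = 80.700° from the x-axis; with |NM| = 38.5, M = N + 38.5·(cos 80.700°, sin 80.700°) = (22.528, 20.384). NM is perpendicular to MR; with |MR| = 12.0 on the right of NM, R = M + 12.0·(0.98686, -0.16160) = (34.371, 18.445). Then |JR| = |R − J| = 39.007.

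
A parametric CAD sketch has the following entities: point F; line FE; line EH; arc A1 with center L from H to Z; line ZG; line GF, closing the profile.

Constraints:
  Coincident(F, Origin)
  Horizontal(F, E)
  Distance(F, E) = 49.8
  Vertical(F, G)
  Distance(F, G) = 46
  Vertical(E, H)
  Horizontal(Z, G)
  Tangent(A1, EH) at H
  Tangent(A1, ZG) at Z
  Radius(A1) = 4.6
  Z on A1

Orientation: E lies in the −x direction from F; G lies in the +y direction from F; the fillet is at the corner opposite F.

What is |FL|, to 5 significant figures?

61.294

F is at the origin; F and E share the same y with |FE| = 49.8 and E on the −x side, so E = (-49.800, 0.0000). F and G share the same x with |FG| = 46.0 and G on the +y side, so G = (0.0000, 46.000). The virtual corner opposite F is at (-49.800, 46.000). A1 meets EH tangentially, so LH is at right angles to EH and A1 meets ZG tangentially, so LZ is at right angles to ZG, with radius 4.6, so the center L sits 4.6 in from both sides at L = (-45.200, 41.400). Then |FL| = |L − F| = 61.294.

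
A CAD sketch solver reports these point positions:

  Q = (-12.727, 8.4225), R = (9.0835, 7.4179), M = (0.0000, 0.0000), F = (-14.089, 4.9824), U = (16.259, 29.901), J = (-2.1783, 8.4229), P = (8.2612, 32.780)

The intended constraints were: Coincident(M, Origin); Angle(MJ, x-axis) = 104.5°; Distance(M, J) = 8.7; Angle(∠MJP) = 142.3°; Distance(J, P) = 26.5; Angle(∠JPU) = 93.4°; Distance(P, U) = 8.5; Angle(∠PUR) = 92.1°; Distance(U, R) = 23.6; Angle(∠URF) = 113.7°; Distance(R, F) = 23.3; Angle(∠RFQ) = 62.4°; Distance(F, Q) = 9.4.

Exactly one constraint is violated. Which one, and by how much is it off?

Distance(F, Q) = 9.4 — off by 5.70.

M = (0.00, 0.00) ✓; MJ at 104.5° ✓; |MJ| = 8.700 ✓; ∠MJP = 142.3° ✓; |JP| = 26.50 ✓; ∠JPU = 93.40° ✓; |PU| = 8.500 ✓; ∠PUR = 92.10° ✓; |UR| = 23.60 ✓; ∠URF = 113.7° ✓; |RF| = 23.30 ✓; ∠RFQ = 62.40° ✓; |FQ| = 3.700 ✗.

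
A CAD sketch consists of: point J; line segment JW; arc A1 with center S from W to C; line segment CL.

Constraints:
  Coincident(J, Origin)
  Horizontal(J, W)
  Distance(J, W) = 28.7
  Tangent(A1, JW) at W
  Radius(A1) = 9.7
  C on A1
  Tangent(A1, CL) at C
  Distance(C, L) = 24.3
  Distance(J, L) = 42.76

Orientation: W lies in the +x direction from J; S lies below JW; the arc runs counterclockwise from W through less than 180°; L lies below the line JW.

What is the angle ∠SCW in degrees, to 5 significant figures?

39.358°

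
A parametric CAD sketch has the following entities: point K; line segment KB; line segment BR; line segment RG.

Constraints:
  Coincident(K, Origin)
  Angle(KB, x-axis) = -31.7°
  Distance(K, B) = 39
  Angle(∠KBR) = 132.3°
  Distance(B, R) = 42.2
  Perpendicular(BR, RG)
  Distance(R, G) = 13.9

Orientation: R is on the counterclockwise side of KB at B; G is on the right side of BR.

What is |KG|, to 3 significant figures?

80.7

K is at the origin; KB runs at -31.7° with length 39.0, so B = 39.0·(cos -31.7°, sin -31.7°) = (33.2, -20.5). ∠KBR = 132.3°, so BR runs at -31.7° + (180° − 132.3°) = 16.0° from the x-axis; with |BR| = 42.2, R = B + 42.2·(cos 16.0°, sin 16.0°) = (73.7, -8.86). BR is perpendicular to RG; with |RG| = 13.9 on the right of BR, G = R + 13.9·(0.276, -0.961) = (77.6, -22.2). Then |KG| = |G − K| = 80.7.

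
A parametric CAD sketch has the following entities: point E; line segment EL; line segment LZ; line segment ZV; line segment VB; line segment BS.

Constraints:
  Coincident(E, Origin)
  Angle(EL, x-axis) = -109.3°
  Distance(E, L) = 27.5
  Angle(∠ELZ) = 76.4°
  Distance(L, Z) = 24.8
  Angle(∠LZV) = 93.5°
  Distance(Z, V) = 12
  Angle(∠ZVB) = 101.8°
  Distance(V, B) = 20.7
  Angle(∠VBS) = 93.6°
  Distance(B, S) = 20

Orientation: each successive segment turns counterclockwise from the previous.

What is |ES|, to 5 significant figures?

29.160

E is at the origin; EL runs at -109.3° with length 27.5, so L = (-9.0891, -25.955). ∠ELZ = 76.4° gives LZ at -5.7000° from the x-axis; with |LZ| = 24.8, Z = (15.588, -28.418). ∠LZV = 93.5° gives ZV at 80.800° from the x-axis; with |ZV| = 12.0, V = (17.507, -16.572). ∠ZVB = 101.8° gives VB at 159.00° from the x-axis; with |VB| = 20.7, B = (-1.8183, -9.1538). ∠VBS = 93.6° gives BS at -114.60° from the x-axis; with |BS| = 20.0, S = (-10.144, -27.339). Then |ES| = |S − E| = 29.160.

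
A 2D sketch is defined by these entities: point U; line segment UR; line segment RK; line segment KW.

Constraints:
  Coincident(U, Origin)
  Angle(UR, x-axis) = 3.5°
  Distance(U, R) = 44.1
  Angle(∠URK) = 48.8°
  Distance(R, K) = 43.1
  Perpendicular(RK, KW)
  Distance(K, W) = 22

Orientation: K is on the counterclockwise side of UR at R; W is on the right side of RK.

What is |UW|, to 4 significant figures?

56.94

∠URK = 48.8°, so RK runs at 3.5° + (180° − 48.8°) = 134.7° from the x-axis; with |RK| = 43.1, K = R + 43.1·(cos 134.7°, sin 134.7°) = (13.70, 33.33). RK ⟂ KW; with |KW| = 22.0 on the right of RK, W = K + 22.0·(0.7108, 0.7034) = (29.34, 48.80). Then |UW| = |W − U| = 56.94.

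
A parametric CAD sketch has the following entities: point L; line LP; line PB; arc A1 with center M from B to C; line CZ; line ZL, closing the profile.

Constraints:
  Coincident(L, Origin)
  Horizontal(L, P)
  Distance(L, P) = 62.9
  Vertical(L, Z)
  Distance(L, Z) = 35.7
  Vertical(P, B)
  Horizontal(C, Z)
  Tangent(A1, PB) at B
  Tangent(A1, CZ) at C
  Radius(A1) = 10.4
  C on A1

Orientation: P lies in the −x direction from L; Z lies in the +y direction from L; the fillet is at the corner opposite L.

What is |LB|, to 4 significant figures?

67.80

The virtual corner opposite L is at (-62.90, 35.70). Since A1 is tangent to PB there, MB ⟂ PB and the tangent condition forces MC to be normal to CZ, with radius 10.4, so the center M sits 10.4 in from both sides at M = (-52.50, 25.30). That places the tangent points at B = (-62.90, 25.30) on PB and C = (-52.50, 35.70) on CZ. Then |LB| = |B − L| = 67.80.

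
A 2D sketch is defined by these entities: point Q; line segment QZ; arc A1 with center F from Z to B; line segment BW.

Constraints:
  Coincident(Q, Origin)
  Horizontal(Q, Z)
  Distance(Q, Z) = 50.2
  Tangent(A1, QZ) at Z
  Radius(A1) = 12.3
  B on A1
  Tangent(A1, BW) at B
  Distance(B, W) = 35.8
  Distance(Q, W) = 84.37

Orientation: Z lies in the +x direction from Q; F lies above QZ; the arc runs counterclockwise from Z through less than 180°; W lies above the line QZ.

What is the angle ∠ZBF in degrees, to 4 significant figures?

53.82°

Checks: |FB| = 12.30 ✓; ∠(FB, BW) = 90.00° ✓; |BW| = 35.80 ✓; |QW| = 84.37 ✓.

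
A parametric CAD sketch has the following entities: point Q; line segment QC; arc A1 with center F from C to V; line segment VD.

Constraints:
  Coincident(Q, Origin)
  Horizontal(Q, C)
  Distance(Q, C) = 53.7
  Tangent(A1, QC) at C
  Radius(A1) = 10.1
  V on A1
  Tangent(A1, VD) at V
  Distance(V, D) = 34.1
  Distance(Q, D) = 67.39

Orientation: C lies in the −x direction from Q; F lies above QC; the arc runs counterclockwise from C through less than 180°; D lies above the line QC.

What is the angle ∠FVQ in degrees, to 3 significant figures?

155°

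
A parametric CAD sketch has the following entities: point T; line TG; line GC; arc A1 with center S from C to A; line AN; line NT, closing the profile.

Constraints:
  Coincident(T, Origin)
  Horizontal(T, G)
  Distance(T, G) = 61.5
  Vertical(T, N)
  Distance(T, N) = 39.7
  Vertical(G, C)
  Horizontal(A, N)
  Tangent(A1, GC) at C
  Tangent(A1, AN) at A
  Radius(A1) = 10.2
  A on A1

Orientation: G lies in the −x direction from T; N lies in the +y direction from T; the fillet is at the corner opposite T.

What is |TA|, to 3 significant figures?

64.9

T is at the origin; TG is horizontal with |TG| = 61.5 and G on the −x side, so G = (-61.5, 0.00). T and N share the same x with |TN| = 39.7 and N on the +y side, so N = (0.00, 39.7). The virtual corner opposite T is at (-61.5, 39.7). Tangency of A1 to GC means the radius SC is perpendicular to GC and tangency of A1 to AN means the radius SA is perpendicular to AN, with radius 10.2, so the center S sits 10.2 in from both sides at S = (-51.3, 29.5). That places the tangent points at C = (-61.5, 29.5) on GC and A = (-51.3, 39.7) on AN. Then |TA| = |A − T| = 64.9.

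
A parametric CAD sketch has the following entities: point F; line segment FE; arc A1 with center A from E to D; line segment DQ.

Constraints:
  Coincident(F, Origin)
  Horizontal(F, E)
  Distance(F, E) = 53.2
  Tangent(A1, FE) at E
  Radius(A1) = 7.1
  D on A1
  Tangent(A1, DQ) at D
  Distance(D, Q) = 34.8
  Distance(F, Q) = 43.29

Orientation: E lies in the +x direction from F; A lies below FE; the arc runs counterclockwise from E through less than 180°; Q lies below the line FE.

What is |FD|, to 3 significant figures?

47.3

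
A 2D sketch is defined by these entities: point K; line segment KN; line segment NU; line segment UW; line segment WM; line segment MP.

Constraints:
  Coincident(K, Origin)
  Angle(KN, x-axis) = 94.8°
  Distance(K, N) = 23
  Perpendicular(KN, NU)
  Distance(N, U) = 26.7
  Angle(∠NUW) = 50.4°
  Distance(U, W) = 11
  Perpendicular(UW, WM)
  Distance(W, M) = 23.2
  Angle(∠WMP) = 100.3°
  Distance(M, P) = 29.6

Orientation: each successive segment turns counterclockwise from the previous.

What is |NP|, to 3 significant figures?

36.0

K is at the origin; KN runs at 94.8° with length 23.0, so N = (-1.92, 22.9). KN ⟂ NU, so NU runs at -175°; with |NU| = 26.7, U = (-28.5, 20.7). ∠NUW = 50.4° gives UW at -45.6° from the x-axis; with |UW| = 11.0, W = (-20.8, 12.8). The perpendicularity gives WM at right angles to UW, so WM runs at 44.4°; with |WM| = 23.2, M = (-4.26, 29.1). ∠WMP = 100.3° gives MP at 124° from the x-axis; with |MP| = 29.6, P = (-20.9, 53.6). Then |NP| = |P − N| = 36.0.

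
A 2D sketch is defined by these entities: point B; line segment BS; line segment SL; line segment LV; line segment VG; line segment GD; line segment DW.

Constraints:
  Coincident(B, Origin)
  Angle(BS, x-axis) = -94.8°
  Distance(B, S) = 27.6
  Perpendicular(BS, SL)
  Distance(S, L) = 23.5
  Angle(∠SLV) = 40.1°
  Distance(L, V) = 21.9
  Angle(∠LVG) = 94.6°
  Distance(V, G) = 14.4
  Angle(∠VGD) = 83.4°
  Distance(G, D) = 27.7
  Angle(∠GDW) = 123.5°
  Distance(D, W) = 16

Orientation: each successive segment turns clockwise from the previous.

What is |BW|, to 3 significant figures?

49.1

B is at the origin; BS runs at -94.8° with length 27.6, so S = (-2.31, -27.5). BS ⟂ SL, so SL runs at 175°; with |SL| = 23.5, L = (-25.7, -25.5). ∠SLV = 40.1° gives LV at 35.3° from the x-axis; with |LV| = 21.9, V = (-7.85, -12.9). ∠LVG = 94.6° gives VG at -50.1° from the x-axis; with |VG| = 14.4, G = (1.38, -23.9). ∠VGD = 83.4° gives GD at -147° from the x-axis; with |GD| = 27.7, D = (-21.8, -39.1). ∠GDW = 123.5° gives DW at 157° from the x-axis; with |DW| = 16.0, W = (-36.5, -32.8). Then |BW| = |W − B| = 49.1.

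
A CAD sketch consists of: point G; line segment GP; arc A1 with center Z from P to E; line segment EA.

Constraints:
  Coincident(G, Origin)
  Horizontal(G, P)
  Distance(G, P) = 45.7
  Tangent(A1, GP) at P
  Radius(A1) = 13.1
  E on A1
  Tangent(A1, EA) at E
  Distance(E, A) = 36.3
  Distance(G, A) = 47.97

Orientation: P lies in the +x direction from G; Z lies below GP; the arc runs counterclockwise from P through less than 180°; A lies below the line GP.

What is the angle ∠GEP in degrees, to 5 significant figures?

130.00°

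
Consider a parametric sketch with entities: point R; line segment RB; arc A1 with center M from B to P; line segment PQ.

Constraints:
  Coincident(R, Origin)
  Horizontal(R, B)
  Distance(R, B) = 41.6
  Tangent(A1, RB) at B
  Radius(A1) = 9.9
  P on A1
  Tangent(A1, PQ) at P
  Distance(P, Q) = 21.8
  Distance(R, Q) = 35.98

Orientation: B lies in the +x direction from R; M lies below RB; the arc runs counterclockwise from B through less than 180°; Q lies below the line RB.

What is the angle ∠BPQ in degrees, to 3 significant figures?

146°

R is at the origin; R and B share the same y with |RB| = 41.6 and B on the +x side, so B = (41.6, 0.00). Since A1 is tangent to RB there, MB ⟂ RB, so M = B + (0, -9.9) = (41.6, -9.90). Since MP ⟂ PQ (tangency), |MQ| = √(9.9² + 21.8²) = 23.9 regardless of where P sits on A1. So Q lies on both circle(R, 35.98) and circle(M, 23.9); the below-RB intersection is Q = (24.3, -26.5). P is the foot of the tangent from Q: P = (32.4, -6.24).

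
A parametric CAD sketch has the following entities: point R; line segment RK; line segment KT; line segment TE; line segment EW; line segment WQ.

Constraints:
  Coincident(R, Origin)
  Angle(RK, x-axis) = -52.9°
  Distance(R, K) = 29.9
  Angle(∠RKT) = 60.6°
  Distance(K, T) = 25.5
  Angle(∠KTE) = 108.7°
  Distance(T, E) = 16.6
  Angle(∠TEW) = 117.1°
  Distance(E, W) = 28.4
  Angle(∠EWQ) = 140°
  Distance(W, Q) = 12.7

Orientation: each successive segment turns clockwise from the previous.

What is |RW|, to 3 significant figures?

10.7

∠KTE = 108.7° gives TE at 116° from the x-axis; with |TE| = 16.6, E = (-14.6, -12.4). ∠TEW = 117.1° gives EW at 53.5° from the x-axis; with |EW| = 28.4, W = (2.28, 10.4). Then |RW| = |W − R| = 10.7.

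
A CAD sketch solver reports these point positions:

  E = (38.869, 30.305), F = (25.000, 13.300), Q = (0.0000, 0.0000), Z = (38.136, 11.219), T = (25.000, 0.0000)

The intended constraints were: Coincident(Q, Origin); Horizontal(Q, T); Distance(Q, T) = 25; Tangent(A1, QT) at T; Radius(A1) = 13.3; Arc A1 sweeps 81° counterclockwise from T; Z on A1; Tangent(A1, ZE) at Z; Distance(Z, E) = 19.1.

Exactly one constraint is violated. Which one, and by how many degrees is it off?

Tangent(A1, ZE) at Z — off by 6.80°.

Q = (0.00, 0.00) ✓; Q.y = 0.00, T.y = 0.00 ✓; |QT| = 25.00 ✓; ∠(FT, TQ) = 90.00° ✓; |FT| = 13.30 ✓; bearing(F→Z) − bearing(F→T) = 81.00° ✓; |FZ| = 13.30 ✓; ∠(FZ, ZE) = 83.20° ✗; |ZE| = 19.10 ✓.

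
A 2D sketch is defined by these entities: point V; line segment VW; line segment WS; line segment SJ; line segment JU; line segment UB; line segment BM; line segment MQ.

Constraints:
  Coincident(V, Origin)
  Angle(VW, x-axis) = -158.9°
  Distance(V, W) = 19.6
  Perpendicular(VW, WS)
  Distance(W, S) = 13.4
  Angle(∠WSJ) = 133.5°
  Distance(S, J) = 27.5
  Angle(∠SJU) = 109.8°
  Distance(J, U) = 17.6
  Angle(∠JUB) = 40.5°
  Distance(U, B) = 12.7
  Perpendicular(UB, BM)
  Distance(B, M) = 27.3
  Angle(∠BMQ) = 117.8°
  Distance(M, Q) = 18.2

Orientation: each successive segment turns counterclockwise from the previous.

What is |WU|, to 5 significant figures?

43.230

V is at the origin; VW runs at -158.9° with length 19.6, so W = (-18.286, -7.0559). VW ⟂ WS, so WS runs at -68.900°; with |WS| = 13.4, S = (-13.462, -19.558). ∠WSJ = 133.5° gives SJ at -22.400° from the x-axis; with |SJ| = 27.5, J = (11.963, -30.037). ∠SJU = 109.8° gives JU at 47.800° from the x-axis; with |JU| = 17.6, U = (23.785, -16.999). Then |WU| = |U − W| = 43.230.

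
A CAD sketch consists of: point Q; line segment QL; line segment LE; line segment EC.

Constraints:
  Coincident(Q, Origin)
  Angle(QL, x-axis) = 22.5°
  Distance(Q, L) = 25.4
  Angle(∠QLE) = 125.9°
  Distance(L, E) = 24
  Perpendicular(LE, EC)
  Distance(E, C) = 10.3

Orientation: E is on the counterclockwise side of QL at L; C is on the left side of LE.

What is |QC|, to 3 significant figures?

40.2

∠QLE = 125.9°, so LE runs at 22.5° + (180° − 125.9°) = 76.6° from the x-axis; with |LE| = 24.0, E = L + 24.0·(cos 76.6°, sin 76.6°) = (29.0, 33.1). LE ⟂ EC; with |EC| = 10.3 on the left of LE, C = E + 10.3·(-0.973, 0.232) = (19.0, 35.5). Then |QC| = |C − Q| = 40.2.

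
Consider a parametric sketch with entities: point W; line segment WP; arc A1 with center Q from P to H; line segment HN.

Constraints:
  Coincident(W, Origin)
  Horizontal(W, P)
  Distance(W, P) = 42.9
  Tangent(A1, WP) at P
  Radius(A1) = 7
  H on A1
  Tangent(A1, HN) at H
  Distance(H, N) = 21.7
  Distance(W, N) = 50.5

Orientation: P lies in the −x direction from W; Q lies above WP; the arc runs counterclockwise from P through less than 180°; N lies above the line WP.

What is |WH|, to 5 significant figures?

37.068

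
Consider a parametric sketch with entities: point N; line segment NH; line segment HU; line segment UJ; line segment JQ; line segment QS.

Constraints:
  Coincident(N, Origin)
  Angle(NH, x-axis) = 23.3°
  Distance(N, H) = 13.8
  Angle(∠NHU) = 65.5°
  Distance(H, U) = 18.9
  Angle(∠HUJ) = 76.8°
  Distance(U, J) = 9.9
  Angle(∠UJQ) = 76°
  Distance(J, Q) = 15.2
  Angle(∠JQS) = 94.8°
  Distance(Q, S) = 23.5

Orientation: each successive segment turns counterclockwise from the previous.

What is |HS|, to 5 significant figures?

22.543

∠UJQ = 76.0° gives JQ at -15.000° from the x-axis; with |JQ| = 15.2, Q = (8.5558, 5.5613). ∠JQS = 94.8° gives QS at 70.200° from the x-axis; with |QS| = 23.5, S = (16.516, 27.672). Then |HS| = |S − H| = 22.543.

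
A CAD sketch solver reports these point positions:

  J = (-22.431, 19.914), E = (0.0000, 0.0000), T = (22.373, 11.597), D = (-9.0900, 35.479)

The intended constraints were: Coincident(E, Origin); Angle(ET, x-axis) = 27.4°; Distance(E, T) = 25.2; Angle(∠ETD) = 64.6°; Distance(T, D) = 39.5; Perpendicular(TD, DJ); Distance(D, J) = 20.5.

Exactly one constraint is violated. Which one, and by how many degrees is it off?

Perpendicular(TD, DJ) — off by 3.40°.

E = (0.00, 0.00) ✓; ET at 27.40° ✓; |ET| = 25.20 ✓; ∠ETD = 64.60° ✓; |TD| = 39.50 ✓; ∠(TD, DJ) = 86.60° ✗; |DJ| = 20.50 ✓.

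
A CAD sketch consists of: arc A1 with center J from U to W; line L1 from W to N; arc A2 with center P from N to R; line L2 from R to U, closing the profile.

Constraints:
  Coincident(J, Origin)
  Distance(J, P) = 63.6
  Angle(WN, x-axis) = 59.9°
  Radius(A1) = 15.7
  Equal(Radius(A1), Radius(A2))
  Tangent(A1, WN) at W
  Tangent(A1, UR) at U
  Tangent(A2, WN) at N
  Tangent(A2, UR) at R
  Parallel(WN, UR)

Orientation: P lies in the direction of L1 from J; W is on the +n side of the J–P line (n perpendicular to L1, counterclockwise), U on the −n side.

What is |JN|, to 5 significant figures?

65.509

Tangency of A1 to both parallel lines with radius 15.7 puts W and U at J ± 15.7·n: W = (-13.583, 7.8737), U = (13.583, -7.8737). Equal radii place N and R the same way about P: N = P + 15.7·n = (18.313, 62.897), R = P − 15.7·n = (45.479, 47.150). Then |JN| = |N − J| = 65.509.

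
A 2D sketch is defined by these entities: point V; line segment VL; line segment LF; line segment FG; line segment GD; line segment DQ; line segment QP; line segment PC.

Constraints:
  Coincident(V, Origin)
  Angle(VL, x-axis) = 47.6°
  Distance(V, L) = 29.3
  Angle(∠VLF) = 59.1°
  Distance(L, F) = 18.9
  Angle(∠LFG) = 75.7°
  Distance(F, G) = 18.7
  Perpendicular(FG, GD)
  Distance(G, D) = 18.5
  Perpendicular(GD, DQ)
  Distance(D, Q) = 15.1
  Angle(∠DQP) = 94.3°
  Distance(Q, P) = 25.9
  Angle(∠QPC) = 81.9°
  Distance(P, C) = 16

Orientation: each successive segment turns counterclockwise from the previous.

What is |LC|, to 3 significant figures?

27.8

V is at the origin; VL runs at 47.6° with length 29.3, so L = (19.8, 21.6). ∠VLF = 59.1° gives LF at 168° from the x-axis; with |LF| = 18.9, F = (1.24, 25.4). ∠LFG = 75.7° gives FG at -87.2° from the x-axis; with |FG| = 18.7, G = (2.15, 6.73). FG ⟂ GD, so GD runs at 2.80°; with |GD| = 18.5, D = (20.6, 7.63). GD ⟂ DQ, so DQ runs at 92.8°; with |DQ| = 15.1, Q = (19.9, 22.7). ∠DQP = 94.3° gives QP at 178° from the x-axis; with |QP| = 25.9, P = (-6.00, 23.4). ∠QPC = 81.9° gives PC at -83.4° from the x-axis; with |PC| = 16.0, C = (-4.16, 7.50). Then |LC| = |C − L| = 27.8.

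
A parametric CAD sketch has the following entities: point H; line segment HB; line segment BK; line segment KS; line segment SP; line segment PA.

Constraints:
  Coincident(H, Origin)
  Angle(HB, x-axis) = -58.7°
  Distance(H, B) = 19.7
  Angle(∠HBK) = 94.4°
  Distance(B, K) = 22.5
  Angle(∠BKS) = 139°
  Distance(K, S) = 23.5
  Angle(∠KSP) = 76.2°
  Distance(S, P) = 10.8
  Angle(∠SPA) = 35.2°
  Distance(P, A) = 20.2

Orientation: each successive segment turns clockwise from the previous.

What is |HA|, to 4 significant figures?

43.20

H is at the origin; HB runs at -58.7° with length 19.7, so B = (10.23, -16.83). ∠HBK = 94.4° gives BK at -144.3° from the x-axis; with |BK| = 22.5, K = (-8.037, -29.96). ∠BKS = 139.0° gives KS at 174.7° from the x-axis; with |KS| = 23.5, S = (-31.44, -27.79). ∠KSP = 76.2° gives SP at 70.90° from the x-axis; with |SP| = 10.8, P = (-27.90, -17.59). ∠SPA = 35.2° gives PA at -73.90° from the x-axis; with |PA| = 20.2, A = (-22.30, -36.99). Then |HA| = |A − H| = 43.20.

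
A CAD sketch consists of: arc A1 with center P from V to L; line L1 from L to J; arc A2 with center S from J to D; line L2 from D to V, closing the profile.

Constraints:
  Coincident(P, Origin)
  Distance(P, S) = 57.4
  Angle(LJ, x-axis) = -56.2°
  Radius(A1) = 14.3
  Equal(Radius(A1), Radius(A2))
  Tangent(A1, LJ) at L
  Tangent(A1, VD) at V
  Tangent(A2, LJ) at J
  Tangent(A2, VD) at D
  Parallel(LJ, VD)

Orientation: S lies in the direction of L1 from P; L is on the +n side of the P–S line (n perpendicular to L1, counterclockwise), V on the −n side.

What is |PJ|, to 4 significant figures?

59.15

The slot axis is L1's direction at -56.2°, so u = (cos -56.2°, sin -56.2°) = (0.5563, -0.8310) and n = (−sin -56.2°, cos -56.2°) = (0.8310, 0.5563). P is at the origin and S lies 57.4 along u from P, so S = 57.4·u = (31.93, -47.70). Tangency of A1 to both parallel lines with radius 14.3 puts L and V at P ± 14.3·n: L = (11.88, 7.955), V = (-11.88, -7.955). Equal radii place J and D the same way about S: J = S + 14.3·n = (43.81, -39.74), D = S − 14.3·n = (20.05, -55.65). Then |PJ| = |J − P| = 59.15.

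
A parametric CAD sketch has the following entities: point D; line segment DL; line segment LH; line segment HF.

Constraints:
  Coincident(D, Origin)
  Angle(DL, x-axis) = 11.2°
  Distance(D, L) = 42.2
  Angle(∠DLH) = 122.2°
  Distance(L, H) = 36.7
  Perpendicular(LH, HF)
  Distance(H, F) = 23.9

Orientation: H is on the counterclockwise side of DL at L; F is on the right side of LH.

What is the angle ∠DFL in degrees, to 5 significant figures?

12.130°

D is at the origin; DL runs at 11.2° with length 42.2, so L = 42.2·(cos 11.2°, sin 11.2°) = (41.396, 8.1967). ∠DLH = 122.2°, so LH runs at 11.2° + (180° − 122.2°) = 69.000° from the x-axis; with |LH| = 36.7, H = L + 36.7·(cos 69.000°, sin 69.000°) = (54.548, 42.459). LH ⟂ HF; with |HF| = 23.9 on the right of LH, F = H + 23.9·(0.93358, -0.35837) = (76.861, 33.894). Then cos ∠DFL = FD·FL / (|FD||FL|), giving 12.130°.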